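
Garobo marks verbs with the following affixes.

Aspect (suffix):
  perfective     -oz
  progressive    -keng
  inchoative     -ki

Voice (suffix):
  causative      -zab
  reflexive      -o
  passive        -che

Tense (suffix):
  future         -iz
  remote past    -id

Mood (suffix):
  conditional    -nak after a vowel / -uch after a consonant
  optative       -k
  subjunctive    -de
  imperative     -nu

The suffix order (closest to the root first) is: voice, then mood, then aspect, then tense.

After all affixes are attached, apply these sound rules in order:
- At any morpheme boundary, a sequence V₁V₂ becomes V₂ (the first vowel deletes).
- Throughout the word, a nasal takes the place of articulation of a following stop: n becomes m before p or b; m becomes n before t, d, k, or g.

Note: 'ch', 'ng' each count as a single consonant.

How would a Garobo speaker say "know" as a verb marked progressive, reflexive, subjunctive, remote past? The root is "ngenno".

Attach voice reflexive -o → ngennoo.
Attach mood subjunctive -de → ngennoode.
Attach aspect progressive -keng → ngennoodekeng.
Attach tense remote past -id → ngennoodekengid.
Apply vowel deletion: ngennoodekengid → ngennodekengid.
Nasal assimilation: no change.

ngennodekengid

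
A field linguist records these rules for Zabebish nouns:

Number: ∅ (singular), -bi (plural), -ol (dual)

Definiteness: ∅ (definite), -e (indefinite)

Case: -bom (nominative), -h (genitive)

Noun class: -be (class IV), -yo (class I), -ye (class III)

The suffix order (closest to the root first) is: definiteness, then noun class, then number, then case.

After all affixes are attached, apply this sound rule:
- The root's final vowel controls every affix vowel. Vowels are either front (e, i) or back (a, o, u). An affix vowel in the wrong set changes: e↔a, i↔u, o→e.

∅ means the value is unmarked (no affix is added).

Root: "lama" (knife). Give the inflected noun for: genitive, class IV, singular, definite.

lamabah

definiteness = definite: zero marking, form stays lama.
Attach noun class class IV -be → lamabe.
number = singular: zero marking, form stays lamabe.
Attach case genitive -h → lamabeh.
Apply vowel harmony: lamabeh → lamabah.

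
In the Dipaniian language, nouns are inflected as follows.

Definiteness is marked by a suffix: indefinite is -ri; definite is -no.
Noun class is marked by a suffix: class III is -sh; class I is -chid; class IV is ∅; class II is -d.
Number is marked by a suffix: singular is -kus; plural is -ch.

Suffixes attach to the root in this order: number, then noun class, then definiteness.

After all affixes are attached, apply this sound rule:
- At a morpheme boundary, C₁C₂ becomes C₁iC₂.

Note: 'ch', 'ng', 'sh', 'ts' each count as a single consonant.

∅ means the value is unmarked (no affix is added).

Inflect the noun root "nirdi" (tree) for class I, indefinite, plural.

Attach number plural -ch → nirdich.
Attach noun class class I -chid → nirdichchid.
Attach definiteness indefinite -ri → nirdichchidri.
Apply epenthesis: nirdichchidri → nirdichichidiri.

nirdichichidiri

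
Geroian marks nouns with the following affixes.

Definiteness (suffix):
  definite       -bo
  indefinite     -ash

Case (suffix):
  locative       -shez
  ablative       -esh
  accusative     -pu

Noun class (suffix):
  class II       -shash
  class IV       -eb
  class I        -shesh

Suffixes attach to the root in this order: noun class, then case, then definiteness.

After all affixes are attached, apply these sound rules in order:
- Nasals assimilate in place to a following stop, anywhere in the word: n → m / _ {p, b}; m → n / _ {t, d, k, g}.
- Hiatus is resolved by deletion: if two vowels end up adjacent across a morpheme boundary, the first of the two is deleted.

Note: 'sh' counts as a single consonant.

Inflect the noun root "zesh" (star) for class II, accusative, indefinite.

zeshshashpash

Attach noun class class II -shash → zeshshash.
Attach case accusative -pu → zeshshashpu.
Attach definiteness indefinite -ash → zeshshashpuash.
Nasal assimilation: no change.
Apply vowel deletion: zeshshashpuash → zeshshashpash.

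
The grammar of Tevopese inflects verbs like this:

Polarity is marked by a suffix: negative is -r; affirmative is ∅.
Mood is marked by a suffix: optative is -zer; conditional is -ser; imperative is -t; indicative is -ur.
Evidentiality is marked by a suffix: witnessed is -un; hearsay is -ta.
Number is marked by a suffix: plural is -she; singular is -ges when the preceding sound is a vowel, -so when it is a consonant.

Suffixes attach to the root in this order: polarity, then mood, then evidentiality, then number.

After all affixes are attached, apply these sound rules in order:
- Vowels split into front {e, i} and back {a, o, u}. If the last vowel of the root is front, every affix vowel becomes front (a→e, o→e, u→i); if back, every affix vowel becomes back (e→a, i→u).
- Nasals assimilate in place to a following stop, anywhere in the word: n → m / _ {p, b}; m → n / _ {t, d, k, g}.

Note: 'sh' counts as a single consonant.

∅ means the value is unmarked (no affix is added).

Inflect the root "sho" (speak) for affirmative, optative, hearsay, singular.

shozartagas

polarity = affirmative: zero marking, form stays sho.
Attach mood optative -zer → shozer.
Attach evidentiality hearsay -ta → shozerta.
Attach number singular -ges (after vowel 'a') → shozertages.
Apply vowel harmony: shozertages → shozartagas.
Nasal assimilation: no change.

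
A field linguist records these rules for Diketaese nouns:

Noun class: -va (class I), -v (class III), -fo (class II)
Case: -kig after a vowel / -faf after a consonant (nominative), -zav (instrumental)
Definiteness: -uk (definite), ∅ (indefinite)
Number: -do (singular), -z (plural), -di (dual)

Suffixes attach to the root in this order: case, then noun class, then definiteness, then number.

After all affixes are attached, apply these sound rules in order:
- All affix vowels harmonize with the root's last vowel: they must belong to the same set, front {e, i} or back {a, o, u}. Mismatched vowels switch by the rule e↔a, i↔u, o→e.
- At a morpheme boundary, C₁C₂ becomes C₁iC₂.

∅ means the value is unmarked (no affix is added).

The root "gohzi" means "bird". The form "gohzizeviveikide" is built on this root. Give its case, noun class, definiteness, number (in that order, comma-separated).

Segment: gohzi-zav-va-uk-do.
case: -zav → instrumental.
noun class: -va → class I.
definiteness: -uk → definite.
number: -do → singular.

instrumental, class I, definite, singular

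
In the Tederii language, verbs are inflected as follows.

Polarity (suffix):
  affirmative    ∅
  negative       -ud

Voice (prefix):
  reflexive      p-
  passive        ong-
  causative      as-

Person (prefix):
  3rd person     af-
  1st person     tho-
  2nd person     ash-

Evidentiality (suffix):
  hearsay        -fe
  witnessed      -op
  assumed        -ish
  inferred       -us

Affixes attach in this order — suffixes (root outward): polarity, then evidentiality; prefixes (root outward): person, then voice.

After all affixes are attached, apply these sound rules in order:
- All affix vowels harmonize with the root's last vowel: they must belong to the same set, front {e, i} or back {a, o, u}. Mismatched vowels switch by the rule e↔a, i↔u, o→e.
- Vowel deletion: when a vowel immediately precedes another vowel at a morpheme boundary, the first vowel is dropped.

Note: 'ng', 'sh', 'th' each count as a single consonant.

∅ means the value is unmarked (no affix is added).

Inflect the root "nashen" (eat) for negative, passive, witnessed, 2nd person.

Attach person 2nd person ash- → ashnashen.
Attach polarity negative -ud → ashnashenud.
Attach voice passive ong- → ongashnashenud.
Attach evidentiality witnessed -op → ongashnashenudop.
Apply vowel harmony: ongashnashenudop → engeshnashenidep.
Vowel deletion: no change.

engeshnashenidep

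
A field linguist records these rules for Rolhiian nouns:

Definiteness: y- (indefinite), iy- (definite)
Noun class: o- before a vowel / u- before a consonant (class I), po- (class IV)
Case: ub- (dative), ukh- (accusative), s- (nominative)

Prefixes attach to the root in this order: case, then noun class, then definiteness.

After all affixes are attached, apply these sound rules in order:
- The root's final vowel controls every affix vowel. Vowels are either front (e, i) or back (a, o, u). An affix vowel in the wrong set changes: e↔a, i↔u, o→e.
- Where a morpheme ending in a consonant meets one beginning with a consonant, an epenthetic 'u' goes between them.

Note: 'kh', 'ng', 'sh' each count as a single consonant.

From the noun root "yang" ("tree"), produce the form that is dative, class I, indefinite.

youbuyang

Attach case dative ub- → ubyang.
Attach noun class class I o- (before vowel 'u') → oubyang.
Attach definiteness indefinite y- → youbyang.
Vowel harmony: no change.
Apply epenthesis: youbyang → youbuyang.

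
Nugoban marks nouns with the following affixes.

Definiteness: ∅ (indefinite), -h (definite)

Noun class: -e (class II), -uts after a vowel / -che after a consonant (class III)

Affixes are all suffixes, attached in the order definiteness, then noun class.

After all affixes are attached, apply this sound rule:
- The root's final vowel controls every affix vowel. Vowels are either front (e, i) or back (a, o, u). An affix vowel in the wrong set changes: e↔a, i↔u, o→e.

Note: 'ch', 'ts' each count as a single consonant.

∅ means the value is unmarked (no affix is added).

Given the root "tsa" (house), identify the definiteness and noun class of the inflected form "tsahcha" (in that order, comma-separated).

definite, class III

Segment: tsa-h-che.
definiteness: -h → definite.
noun class: -uts/che → class III.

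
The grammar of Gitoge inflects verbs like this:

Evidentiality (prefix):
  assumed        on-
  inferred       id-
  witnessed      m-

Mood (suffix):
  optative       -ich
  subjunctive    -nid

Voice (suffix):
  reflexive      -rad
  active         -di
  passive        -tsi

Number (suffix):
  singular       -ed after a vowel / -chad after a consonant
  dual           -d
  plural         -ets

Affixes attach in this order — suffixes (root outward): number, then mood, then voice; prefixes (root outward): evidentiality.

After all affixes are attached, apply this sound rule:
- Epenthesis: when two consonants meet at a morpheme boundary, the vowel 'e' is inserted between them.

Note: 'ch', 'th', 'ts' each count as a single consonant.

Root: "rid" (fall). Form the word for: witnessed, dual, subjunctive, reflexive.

meridedeniderad

Attach evidentiality witnessed m- → mrid.
Attach number dual -d → mridd.
Attach mood subjunctive -nid → mriddnid.
Attach voice reflexive -rad → mriddnidrad.
Apply epenthesis: mriddnidrad → meridedeniderad.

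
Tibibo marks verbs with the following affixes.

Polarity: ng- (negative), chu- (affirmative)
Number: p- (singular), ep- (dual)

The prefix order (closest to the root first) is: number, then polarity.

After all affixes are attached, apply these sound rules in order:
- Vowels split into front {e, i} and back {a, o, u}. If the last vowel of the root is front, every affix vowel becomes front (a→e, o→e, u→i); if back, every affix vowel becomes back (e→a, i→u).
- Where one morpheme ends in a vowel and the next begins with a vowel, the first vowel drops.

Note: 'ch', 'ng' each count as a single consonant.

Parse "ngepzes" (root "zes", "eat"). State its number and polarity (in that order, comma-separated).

dual, negative

Segment: ng-ep-zes.
number: ep- → dual.
polarity: ng- → negative.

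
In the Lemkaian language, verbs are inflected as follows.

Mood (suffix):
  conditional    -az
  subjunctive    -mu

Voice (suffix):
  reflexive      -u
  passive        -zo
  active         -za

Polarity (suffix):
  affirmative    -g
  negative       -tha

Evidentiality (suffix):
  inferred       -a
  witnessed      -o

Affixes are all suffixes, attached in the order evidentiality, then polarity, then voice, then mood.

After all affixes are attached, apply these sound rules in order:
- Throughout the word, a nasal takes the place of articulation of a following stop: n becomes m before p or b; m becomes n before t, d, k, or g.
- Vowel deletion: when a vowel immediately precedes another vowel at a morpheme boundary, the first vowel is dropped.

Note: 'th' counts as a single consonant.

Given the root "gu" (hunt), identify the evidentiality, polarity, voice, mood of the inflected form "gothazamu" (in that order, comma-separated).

witnessed, negative, active, subjunctive

Segment: gu-o-tha-za-mu.
evidentiality: -o → witnessed.
polarity: -tha → negative.
voice: -za → active.
mood: -mu → subjunctive.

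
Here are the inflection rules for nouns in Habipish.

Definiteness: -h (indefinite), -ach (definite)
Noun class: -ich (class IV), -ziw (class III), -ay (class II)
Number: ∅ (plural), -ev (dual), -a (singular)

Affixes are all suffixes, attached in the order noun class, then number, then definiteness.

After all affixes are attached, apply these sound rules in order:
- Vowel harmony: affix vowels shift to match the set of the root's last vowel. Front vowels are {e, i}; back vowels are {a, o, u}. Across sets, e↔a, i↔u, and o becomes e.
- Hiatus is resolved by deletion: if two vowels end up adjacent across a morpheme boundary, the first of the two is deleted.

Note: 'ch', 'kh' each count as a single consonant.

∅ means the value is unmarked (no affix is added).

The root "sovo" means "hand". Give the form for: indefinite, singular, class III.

sovozuwah

Attach noun class class III -ziw → sovoziw.
Attach number singular -a → sovoziwa.
Attach definiteness indefinite -h → sovoziwah.
Apply vowel harmony: sovoziwah → sovozuwah.
Vowel deletion: no change.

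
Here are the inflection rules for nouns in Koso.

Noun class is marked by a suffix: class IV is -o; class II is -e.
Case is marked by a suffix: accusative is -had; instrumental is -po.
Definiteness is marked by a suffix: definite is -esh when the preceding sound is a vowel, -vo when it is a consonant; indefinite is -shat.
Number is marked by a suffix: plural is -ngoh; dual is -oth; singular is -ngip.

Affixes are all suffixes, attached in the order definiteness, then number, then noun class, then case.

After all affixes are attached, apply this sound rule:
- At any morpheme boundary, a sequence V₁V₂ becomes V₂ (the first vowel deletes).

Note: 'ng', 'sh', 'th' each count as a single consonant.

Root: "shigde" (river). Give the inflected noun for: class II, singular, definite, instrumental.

shigdeshngipepo

Attach definiteness definite -esh (after vowel 'e') → shigdeesh.
Attach number singular -ngip → shigdeeshngip.
Attach noun class class II -e → shigdeeshngipe.
Attach case instrumental -po → shigdeeshngipepo.
Apply vowel deletion: shigdeeshngipepo → shigdeshngipepo.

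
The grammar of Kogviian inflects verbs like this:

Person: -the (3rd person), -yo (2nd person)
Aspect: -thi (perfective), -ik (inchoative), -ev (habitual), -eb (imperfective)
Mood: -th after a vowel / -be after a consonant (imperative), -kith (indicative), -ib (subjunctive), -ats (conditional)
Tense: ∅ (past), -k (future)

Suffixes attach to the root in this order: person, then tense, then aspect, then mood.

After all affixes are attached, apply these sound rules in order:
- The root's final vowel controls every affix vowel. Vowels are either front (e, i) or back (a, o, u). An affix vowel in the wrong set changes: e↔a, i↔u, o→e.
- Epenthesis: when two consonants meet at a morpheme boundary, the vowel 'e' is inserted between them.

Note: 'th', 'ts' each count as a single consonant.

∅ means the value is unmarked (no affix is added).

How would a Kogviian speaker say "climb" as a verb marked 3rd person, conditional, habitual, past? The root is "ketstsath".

Attach person 3rd person -the → ketstsaththe.
tense = past: zero marking, form stays ketstsaththe.
Attach aspect habitual -ev → ketstsaththeev.
Attach mood conditional -ats → ketstsaththeevats.
Apply vowel harmony: ketstsaththeevats → ketstsaththaavats.
Apply epenthesis: ketstsaththaavats → ketstsathethaavats.

ketstsathethaavats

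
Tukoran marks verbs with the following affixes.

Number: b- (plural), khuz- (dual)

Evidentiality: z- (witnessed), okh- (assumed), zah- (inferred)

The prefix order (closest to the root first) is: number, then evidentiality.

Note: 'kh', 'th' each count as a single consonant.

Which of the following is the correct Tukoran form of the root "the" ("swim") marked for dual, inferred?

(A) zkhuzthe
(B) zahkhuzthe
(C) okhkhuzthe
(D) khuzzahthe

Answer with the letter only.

Attach number dual khuz- → khuzthe.
Attach evidentiality inferred zah- → zahkhuzthe.
So the correct form is zahkhuzthe, option (B).
(A) zkhuzthe is wrong: it uses witnessed instead of inferred for evidentiality.
(C) okhkhuzthe is wrong: it uses assumed instead of inferred for evidentiality.
(D) khuzzahthe is wrong: it has the affixes in the wrong order.

B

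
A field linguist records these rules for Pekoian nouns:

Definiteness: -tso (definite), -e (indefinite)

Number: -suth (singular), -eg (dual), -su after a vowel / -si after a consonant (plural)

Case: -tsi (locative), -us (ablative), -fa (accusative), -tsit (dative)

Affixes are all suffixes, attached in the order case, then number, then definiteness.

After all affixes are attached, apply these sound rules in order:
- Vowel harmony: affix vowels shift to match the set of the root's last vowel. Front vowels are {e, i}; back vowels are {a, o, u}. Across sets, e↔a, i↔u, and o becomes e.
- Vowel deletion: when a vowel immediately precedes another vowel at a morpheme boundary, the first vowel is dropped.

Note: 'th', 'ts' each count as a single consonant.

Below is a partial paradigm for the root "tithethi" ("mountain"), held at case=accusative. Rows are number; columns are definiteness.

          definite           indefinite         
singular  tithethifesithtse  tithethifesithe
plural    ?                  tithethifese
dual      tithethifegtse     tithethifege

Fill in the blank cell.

Attach case accusative -fa → tithethifa.
Attach number plural -su (after vowel 'a') → tithethifasu.
Attach definiteness definite -tso → tithethifasutso.
Apply vowel harmony: tithethifasutso → tithethifesitse.
Vowel deletion: no change.

tithethifesitse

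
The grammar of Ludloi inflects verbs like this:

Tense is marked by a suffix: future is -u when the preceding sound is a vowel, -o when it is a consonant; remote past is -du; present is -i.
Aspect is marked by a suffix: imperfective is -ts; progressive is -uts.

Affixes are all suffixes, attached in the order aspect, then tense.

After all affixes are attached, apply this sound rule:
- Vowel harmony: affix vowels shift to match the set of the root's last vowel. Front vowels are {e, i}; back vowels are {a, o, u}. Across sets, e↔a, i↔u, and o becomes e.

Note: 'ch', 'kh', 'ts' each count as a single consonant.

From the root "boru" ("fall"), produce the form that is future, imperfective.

borutso

Attach aspect imperfective -ts → boruts.
Attach tense future -o (after consonant 'ts') → borutso.
Vowel harmony: no change.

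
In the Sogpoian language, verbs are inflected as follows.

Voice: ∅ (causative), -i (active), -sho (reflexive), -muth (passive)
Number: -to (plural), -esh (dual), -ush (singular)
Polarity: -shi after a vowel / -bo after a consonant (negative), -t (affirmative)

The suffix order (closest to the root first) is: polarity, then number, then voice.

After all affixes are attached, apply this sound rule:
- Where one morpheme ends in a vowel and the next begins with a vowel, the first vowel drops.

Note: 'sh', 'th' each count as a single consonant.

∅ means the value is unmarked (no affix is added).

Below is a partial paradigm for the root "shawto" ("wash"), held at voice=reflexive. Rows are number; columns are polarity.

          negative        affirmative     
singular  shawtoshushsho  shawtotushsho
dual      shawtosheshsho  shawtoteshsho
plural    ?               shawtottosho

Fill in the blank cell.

Attach polarity negative -shi (after vowel 'o') → shawtoshi.
Attach number plural -to → shawtoshito.
Attach voice reflexive -sho → shawtoshitosho.
Vowel deletion: no change.

shawtoshitosho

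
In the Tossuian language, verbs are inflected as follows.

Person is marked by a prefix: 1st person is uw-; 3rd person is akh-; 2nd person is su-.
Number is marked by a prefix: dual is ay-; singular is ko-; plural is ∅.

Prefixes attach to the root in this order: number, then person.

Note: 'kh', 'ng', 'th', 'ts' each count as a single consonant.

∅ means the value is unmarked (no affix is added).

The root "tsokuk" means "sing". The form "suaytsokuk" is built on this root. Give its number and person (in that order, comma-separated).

dual, 2nd person

Segment: su-ay-tsokuk.
number: ay- → dual.
person: su- → 2nd person.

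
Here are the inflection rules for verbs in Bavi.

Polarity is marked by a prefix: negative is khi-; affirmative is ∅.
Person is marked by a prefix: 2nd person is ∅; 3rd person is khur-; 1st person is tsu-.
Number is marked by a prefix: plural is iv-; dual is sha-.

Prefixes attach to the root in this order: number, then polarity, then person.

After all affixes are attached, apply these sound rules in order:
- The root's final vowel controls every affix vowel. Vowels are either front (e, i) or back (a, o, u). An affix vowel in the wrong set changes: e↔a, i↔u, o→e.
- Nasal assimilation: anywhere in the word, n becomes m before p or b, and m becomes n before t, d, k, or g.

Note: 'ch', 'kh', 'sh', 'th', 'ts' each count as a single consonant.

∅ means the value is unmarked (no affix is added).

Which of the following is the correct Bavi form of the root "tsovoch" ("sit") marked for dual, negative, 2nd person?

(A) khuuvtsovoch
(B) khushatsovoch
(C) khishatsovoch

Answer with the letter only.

Attach number dual sha- → shatsovoch.
Attach polarity negative khi- → khishatsovoch.
person = 2nd person: zero marking, form stays khishatsovoch.
Apply vowel harmony: khishatsovoch → khushatsovoch.
Nasal assimilation: no change.
So the correct form is khushatsovoch, option (B).
(A) khuuvtsovoch is wrong: it uses plural instead of dual for number.
(C) khishatsovoch is wrong: it fails to apply the sound rule(s).

B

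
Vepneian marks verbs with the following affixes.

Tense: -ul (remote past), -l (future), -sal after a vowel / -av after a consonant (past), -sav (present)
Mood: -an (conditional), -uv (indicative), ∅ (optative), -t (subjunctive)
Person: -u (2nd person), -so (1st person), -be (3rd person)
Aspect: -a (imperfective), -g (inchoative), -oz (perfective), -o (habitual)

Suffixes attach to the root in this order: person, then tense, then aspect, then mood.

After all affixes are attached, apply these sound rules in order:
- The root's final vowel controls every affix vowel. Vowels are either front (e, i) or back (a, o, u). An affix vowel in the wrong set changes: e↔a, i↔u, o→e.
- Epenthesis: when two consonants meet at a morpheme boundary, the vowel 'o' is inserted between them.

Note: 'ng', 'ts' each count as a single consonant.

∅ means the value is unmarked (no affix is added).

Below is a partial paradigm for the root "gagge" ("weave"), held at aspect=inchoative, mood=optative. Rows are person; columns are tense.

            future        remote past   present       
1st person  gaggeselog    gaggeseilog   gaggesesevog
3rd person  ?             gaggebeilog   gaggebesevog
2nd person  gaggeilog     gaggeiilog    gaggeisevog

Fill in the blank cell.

gaggebelog

Attach person 3rd person -be → gaggebe.
Attach tense future -l → gaggebel.
Attach aspect inchoative -g → gaggebelg.
mood = optative: zero marking, form stays gaggebelg.
Vowel harmony: no change.
Apply epenthesis: gaggebelg → gaggebelog.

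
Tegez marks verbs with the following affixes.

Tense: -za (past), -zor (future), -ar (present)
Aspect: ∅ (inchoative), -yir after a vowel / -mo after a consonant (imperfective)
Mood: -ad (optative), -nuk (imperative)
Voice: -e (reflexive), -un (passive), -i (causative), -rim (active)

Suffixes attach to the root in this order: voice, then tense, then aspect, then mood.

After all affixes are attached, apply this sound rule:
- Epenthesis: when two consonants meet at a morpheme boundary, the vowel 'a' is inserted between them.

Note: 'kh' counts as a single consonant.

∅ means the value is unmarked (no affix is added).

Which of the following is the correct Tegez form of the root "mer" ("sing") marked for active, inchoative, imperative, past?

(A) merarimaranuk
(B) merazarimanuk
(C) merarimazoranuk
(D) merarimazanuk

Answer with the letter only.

D

Attach voice active -rim → merrim.
Attach tense past -za → merrimza.
aspect = inchoative: zero marking, form stays merrimza.
Attach mood imperative -nuk → merrimzanuk.
Apply epenthesis: merrimzanuk → merarimazanuk.
So the correct form is merarimazanuk, option (D).
(A) merarimaranuk is wrong: it uses present instead of past for tense.
(C) merarimazoranuk is wrong: it uses future instead of past for tense.
(B) merazarimanuk is wrong: it has the affixes in the wrong order.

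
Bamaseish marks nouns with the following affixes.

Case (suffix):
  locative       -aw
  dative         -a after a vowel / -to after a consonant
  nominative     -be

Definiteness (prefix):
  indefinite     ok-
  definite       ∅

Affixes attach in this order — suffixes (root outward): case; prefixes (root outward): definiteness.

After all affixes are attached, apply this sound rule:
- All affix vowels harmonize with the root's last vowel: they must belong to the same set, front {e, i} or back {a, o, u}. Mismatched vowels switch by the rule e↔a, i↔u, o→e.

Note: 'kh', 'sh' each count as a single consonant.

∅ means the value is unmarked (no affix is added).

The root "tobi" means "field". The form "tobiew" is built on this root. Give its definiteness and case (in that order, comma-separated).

Segment: tobi-aw.
definiteness: ∅ → definite.
case: -aw → locative.

definite, locative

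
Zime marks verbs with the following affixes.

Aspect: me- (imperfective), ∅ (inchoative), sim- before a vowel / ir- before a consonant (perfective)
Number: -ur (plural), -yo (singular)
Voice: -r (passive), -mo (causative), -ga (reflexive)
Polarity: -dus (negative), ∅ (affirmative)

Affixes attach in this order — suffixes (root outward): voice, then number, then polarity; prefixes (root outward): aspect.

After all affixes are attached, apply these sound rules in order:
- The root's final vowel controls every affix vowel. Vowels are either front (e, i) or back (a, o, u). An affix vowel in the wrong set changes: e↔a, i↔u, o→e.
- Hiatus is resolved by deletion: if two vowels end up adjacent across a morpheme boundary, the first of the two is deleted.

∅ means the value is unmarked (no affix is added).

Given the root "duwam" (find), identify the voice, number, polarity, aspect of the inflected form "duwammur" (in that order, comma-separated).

Segment: duwam-mo-ur.
voice: -mo → causative.
number: -ur → plural.
polarity: ∅ → affirmative.
aspect: ∅ → inchoative.

causative, plural, affirmative, inchoative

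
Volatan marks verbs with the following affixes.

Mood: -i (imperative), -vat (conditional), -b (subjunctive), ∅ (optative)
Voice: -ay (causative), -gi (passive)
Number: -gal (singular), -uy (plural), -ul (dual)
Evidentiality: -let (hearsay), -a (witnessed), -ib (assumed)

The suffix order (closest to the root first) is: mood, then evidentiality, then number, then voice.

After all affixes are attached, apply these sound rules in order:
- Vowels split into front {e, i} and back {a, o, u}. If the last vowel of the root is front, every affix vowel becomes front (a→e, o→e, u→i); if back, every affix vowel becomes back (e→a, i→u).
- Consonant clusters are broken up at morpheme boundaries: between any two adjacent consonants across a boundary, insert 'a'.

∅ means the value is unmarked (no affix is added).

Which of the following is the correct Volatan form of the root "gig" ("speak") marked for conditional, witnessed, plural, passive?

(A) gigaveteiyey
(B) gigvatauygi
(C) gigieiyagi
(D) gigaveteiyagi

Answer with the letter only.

D

Attach mood conditional -vat → gigvat.
Attach evidentiality witnessed -a → gigvata.
Attach number plural -uy → gigvatauy.
Attach voice passive -gi → gigvatauygi.
Apply vowel harmony: gigvatauygi → gigveteiygi.
Apply epenthesis: gigveteiygi → gigaveteiyagi.
So the correct form is gigaveteiyagi, option (D).
(B) gigvatauygi is wrong: it fails to apply the sound rule(s).
(A) gigaveteiyey is wrong: it uses causative instead of passive for voice.
(C) gigieiyagi is wrong: it uses imperative instead of conditional for mood.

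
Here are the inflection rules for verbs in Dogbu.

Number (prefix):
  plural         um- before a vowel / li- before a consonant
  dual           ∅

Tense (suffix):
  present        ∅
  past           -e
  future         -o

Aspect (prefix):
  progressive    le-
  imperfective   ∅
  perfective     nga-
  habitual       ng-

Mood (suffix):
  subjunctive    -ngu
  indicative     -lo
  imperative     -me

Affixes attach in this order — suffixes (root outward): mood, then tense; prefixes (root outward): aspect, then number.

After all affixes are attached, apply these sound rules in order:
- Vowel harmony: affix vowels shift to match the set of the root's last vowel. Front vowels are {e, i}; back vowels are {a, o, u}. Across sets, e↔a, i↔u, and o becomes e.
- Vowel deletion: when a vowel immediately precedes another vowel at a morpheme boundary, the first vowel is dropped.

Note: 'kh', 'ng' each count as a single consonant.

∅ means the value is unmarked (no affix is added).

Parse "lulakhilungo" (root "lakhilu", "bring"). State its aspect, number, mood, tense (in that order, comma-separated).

Segment: li-lakhilu-ngu-o.
aspect: ∅ → imperfective.
number: um/li- → plural.
mood: -ngu → subjunctive.
tense: -o → future.

imperfective, plural, subjunctive, future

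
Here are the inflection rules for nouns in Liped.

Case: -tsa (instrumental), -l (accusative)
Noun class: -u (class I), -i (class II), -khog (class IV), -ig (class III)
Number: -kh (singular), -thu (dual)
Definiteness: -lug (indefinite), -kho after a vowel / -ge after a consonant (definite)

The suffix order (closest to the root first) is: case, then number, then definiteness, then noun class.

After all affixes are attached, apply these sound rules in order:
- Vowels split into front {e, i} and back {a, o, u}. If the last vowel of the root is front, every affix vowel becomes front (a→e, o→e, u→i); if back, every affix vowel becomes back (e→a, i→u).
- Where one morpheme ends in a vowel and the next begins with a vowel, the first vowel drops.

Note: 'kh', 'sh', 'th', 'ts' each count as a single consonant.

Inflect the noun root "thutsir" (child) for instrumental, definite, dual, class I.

thutsirtsethikhi

Attach case instrumental -tsa → thutsirtsa.
Attach number dual -thu → thutsirtsathu.
Attach definiteness definite -kho (after vowel 'u') → thutsirtsathukho.
Attach noun class class I -u → thutsirtsathukhou.
Apply vowel harmony: thutsirtsathukhou → thutsirtsethikhei.
Apply vowel deletion: thutsirtsethikhei → thutsirtsethikhi.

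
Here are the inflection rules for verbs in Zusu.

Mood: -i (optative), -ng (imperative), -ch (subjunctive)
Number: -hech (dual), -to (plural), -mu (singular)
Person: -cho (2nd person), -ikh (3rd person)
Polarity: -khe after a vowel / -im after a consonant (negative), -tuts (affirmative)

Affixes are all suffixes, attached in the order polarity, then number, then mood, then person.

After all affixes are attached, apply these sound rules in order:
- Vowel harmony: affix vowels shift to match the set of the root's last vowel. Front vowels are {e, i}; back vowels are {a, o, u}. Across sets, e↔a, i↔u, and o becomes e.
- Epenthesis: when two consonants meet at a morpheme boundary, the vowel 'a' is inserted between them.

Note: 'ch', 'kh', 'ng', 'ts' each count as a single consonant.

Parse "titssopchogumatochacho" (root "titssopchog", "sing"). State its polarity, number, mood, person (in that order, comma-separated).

negative, plural, subjunctive, 2nd person

Segment: titssopchog-im-to-ch-cho.
polarity: -khe/im → negative.
number: -to → plural.
mood: -ch → subjunctive.
person: -cho → 2nd person.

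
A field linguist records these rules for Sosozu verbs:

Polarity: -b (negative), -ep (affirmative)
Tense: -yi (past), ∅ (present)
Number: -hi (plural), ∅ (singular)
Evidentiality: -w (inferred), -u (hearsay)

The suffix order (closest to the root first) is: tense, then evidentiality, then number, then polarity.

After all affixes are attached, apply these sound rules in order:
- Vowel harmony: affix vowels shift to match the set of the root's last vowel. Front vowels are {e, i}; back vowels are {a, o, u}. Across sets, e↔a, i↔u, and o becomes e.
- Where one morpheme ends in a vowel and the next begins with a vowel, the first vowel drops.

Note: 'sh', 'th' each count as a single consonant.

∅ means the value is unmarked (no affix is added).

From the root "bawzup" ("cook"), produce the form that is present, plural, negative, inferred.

tense = present: zero marking, form stays bawzup.
Attach evidentiality inferred -w → bawzupw.
Attach number plural -hi → bawzupwhi.
Attach polarity negative -b → bawzupwhib.
Apply vowel harmony: bawzupwhib → bawzupwhub.
Vowel deletion: no change.

bawzupwhub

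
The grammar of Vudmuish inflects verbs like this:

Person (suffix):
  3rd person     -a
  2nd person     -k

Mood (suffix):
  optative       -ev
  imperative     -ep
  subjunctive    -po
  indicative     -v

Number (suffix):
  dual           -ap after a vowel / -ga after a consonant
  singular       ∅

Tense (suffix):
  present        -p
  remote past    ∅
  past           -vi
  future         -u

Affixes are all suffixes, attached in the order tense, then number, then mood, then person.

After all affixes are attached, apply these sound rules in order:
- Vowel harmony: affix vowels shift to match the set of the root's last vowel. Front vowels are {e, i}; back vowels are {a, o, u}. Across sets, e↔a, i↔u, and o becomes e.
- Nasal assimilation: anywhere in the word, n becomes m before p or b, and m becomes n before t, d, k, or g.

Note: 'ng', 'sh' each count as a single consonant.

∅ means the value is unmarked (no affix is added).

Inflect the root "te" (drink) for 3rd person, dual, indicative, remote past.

teepve

tense = remote past: zero marking, form stays te.
Attach number dual -ap (after vowel 'e') → teap.
Attach mood indicative -v → teapv.
Attach person 3rd person -a → teapva.
Apply vowel harmony: teapva → teepve.
Nasal assimilation: no change.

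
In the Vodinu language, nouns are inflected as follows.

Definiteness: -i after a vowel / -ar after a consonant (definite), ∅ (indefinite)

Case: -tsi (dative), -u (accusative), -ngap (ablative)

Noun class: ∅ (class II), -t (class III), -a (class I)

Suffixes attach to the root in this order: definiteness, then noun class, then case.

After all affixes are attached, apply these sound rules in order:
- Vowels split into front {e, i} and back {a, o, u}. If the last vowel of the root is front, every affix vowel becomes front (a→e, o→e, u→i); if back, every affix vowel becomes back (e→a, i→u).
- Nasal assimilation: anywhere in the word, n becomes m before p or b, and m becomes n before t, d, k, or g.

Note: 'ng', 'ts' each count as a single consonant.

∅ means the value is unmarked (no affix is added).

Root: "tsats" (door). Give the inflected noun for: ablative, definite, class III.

tsatsartngap

Attach definiteness definite -ar (after consonant 'ts') → tsatsar.
Attach noun class class III -t → tsatsart.
Attach case ablative -ngap → tsatsartngap.
Vowel harmony: no change.
Nasal assimilation: no change.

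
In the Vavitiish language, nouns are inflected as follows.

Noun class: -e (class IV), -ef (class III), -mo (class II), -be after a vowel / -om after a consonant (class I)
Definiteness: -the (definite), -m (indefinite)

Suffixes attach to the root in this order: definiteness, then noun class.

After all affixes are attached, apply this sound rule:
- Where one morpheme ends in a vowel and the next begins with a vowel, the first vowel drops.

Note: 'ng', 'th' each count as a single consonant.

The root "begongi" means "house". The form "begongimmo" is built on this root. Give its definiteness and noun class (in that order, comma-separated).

Segment: begongi-m-mo.
definiteness: -m → indefinite.
noun class: -mo → class II.

indefinite, class II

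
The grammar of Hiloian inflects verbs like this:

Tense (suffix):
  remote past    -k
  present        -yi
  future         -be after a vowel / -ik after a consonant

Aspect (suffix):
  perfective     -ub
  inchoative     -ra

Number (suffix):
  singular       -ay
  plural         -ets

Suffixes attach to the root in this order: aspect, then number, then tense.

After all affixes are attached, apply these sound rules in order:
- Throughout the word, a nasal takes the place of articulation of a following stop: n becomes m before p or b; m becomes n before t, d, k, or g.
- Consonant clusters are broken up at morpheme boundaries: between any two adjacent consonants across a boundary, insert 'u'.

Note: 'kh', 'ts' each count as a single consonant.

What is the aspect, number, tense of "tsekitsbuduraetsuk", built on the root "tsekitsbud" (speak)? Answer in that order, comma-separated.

inchoative, plural, remote past

Segment: tsekitsbud-ra-ets-k.
aspect: -ra → inchoative.
number: -ets → plural.
tense: -k → remote past.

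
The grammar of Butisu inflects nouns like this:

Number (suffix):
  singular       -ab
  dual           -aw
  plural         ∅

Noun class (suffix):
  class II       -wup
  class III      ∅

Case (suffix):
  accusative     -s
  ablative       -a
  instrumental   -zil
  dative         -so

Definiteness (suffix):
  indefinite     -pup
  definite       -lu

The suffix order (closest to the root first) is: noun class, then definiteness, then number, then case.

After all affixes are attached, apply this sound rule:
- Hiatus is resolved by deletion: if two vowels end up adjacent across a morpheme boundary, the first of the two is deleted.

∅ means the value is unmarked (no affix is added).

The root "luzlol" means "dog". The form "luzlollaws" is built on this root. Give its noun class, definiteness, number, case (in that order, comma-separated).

class III, definite, dual, accusative

Segment: luzlol-lu-aw-s.
noun class: ∅ → class III.
definiteness: -lu → definite.
number: -aw → dual.
case: -s → accusative.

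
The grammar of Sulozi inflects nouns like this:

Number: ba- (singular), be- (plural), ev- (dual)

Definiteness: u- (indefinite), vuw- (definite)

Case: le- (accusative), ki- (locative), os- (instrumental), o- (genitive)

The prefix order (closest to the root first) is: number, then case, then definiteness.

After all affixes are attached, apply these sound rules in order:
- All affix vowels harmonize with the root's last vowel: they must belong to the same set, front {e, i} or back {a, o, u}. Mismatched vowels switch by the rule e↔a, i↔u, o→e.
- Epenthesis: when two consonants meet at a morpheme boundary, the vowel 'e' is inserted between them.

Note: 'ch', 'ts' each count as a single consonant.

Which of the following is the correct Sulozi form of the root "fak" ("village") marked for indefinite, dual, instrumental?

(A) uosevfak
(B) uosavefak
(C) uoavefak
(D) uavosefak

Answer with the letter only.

Attach number dual ev- → evfak.
Attach case instrumental os- → osevfak.
Attach definiteness indefinite u- → uosevfak.
Apply vowel harmony: uosevfak → uosavfak.
Apply epenthesis: uosavfak → uosavefak.
So the correct form is uosavefak, option (B).
(C) uoavefak is wrong: it uses genitive instead of instrumental for case.
(A) uosevfak is wrong: it fails to apply the sound rule(s).
(D) uavosefak is wrong: it has the affixes in the wrong order.

B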